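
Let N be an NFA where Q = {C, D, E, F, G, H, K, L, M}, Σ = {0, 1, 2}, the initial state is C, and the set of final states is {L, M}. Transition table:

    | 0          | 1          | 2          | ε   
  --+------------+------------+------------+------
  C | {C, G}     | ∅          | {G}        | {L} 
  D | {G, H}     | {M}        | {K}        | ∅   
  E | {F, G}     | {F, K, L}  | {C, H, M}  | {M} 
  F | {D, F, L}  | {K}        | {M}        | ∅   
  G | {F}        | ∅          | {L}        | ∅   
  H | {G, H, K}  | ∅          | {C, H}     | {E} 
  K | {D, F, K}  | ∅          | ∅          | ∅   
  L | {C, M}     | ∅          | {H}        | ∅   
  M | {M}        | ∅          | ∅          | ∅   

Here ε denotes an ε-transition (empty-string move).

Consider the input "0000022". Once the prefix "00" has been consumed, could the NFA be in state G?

Yes

Start: ε-closure({C}) = {C, L}.
Read '0': {C, L} → {C, G, L, M}.
Read '0': {C, G, L, M} → {C, F, G, L, M}.
State G is in {C, F, G, L, M}.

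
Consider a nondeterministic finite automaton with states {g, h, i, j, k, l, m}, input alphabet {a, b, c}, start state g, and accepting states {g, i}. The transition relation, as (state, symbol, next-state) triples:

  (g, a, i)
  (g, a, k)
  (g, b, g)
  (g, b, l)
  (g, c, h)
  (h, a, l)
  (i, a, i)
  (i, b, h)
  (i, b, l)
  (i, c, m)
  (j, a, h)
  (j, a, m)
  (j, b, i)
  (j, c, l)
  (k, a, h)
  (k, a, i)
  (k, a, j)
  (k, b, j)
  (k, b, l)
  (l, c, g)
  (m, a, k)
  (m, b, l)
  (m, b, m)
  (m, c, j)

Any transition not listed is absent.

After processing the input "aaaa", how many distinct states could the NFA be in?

Start in {g}.
Read 'a': g→{i, k}; now {i, k}.
Read 'a': i→{i}, k→{h, i, j}; now {h, i, j}.
Read 'a': h→{l}, i→{i}, j→{h, m}; now {h, i, l, m}.
Read 'a': h→{l}, i→{i}, l→∅, m→{k}; now {i, k, l}.
That set has 3 states.

3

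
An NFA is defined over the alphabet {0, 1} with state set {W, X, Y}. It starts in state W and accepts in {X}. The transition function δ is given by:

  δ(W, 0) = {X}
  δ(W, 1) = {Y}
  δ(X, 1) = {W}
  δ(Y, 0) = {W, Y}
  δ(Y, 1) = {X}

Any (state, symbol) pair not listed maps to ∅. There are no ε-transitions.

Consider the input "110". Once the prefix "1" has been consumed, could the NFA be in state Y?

Yes

Start in {W}.
Read '1': {W} → {Y}.
State Y is in {Y}.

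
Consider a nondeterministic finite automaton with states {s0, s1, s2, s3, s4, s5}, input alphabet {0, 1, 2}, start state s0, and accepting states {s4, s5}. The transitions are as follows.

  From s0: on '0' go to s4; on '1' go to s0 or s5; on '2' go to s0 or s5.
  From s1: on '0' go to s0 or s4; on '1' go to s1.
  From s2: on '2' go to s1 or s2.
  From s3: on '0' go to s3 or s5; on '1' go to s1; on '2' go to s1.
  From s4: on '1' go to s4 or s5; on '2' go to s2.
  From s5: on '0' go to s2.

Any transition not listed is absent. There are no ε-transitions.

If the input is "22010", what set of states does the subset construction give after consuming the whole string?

{s2}

Start in {s0}.
Read '2': {s0} → {s0, s5}.
Read '2': {s0, s5} → {s0, s5}.
Read '0': {s0, s5} → {s2, s4}.
Read '1': {s2, s4} → {s4, s5}.
Read '0': {s4, s5} → {s2}.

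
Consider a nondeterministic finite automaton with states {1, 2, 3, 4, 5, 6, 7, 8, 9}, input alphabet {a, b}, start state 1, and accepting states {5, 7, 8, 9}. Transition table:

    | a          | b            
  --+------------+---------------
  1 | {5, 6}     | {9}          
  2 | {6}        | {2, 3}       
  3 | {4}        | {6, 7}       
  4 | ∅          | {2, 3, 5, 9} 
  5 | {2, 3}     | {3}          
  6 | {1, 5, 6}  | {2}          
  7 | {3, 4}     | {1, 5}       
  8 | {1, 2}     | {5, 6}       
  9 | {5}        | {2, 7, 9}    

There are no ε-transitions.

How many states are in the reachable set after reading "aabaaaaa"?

Start in {1}.
Read 'a': {1} → {5, 6}.
Read 'a': {5, 6} → {1, 2, 3, 5, 6}.
Read 'b': {1, 2, 3, 5, 6} → {2, 3, 6, 7, 9}.
Read 'a': {2, 3, 6, 7, 9} → {1, 3, 4, 5, 6}.
Read 'a': {1, 3, 4, 5, 6} → {1, 2, 3, 4, 5, 6}.
Read 'a': {1, 2, 3, 4, 5, 6} → {1, 2, 3, 4, 5, 6}.
Read 'a': {1, 2, 3, 4, 5, 6} → {1, 2, 3, 4, 5, 6}.
Read 'a': {1, 2, 3, 4, 5, 6} → {1, 2, 3, 4, 5, 6}.
That set has 6 states.

6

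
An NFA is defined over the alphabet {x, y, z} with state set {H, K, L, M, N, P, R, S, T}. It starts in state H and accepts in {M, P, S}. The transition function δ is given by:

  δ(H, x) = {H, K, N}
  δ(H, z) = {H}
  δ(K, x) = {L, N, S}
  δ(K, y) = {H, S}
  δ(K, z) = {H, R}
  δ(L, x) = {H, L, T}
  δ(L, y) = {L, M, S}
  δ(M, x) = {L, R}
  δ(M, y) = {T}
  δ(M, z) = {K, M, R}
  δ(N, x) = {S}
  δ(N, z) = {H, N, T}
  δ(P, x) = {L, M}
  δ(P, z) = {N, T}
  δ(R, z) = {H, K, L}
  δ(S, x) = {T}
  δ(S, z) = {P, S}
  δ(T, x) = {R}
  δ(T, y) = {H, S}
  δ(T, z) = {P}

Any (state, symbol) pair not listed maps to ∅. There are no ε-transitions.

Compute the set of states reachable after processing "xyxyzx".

{H, K, L, M, N, T}

Start in {H}.
Read 'x': {H} → {H, K, N}.
Read 'y': {H, K, N} → {H, S}.
Read 'x': {H, S} → {H, K, N, T}.
Read 'y': {H, K, N, T} → {H, S}.
Read 'z': {H, S} → {H, P, S}.
Read 'x': {H, P, S} → {H, K, L, M, N, T}.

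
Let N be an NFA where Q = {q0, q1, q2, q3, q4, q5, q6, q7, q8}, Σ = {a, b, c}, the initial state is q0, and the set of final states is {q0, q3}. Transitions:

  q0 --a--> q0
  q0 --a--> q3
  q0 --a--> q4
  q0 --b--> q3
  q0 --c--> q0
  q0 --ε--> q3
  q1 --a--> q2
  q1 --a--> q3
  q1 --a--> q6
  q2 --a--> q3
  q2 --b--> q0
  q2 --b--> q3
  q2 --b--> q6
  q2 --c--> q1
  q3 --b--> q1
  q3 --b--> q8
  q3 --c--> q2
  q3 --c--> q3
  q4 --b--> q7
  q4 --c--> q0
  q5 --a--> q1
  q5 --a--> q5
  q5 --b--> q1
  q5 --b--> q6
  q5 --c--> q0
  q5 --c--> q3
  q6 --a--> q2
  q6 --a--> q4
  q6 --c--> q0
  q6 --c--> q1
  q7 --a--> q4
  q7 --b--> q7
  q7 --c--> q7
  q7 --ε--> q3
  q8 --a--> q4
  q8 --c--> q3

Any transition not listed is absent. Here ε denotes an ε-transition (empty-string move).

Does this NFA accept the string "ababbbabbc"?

Start: ε-closure({q0}) = {q0, q3}.
Read 'a': q0→{q0, q3, q4}, q3→∅; now {q0, q3, q4}.
Read 'b': q0→{q3}, q3→{q1, q8}, q4→{q7}; now {q1, q3, q7, q8}.
Read 'a': q1→{q2, q3, q6}, q3→∅, q7→{q4}, q8→{q4}; now {q2, q3, q4, q6}.
Read 'b': q2→{q0, q3, q6}, q3→{q1, q8}, q4→{q7}, q6→∅; now {q0, q1, q3, q6, q7, q8}.
Read 'b': q0→{q3}, q1→∅, q3→{q1, q8}, q6→∅, q7→{q7}, q8→∅; now {q1, q3, q7, q8}.
Read 'b': q1→∅, q3→{q1, q8}, q7→{q7}, q8→∅; union {q1, q7, q8}; ε-closure = {q1, q3, q7, q8}.
Read 'a': q1→{q2, q3, q6}, q3→∅, q7→{q4}, q8→{q4}; now {q2, q3, q4, q6}.
Read 'b': q2→{q0, q3, q6}, q3→{q1, q8}, q4→{q7}, q6→∅; now {q0, q1, q3, q6, q7, q8}.
Read 'b': q0→{q3}, q1→∅, q3→{q1, q8}, q6→∅, q7→{q7}, q8→∅; now {q1, q3, q7, q8}.
Read 'c': q1→∅, q3→{q2, q3}, q7→{q7}, q8→{q3}; now {q2, q3, q7}.
The final set {q2, q3, q7} contains the accepting state q3.

Yes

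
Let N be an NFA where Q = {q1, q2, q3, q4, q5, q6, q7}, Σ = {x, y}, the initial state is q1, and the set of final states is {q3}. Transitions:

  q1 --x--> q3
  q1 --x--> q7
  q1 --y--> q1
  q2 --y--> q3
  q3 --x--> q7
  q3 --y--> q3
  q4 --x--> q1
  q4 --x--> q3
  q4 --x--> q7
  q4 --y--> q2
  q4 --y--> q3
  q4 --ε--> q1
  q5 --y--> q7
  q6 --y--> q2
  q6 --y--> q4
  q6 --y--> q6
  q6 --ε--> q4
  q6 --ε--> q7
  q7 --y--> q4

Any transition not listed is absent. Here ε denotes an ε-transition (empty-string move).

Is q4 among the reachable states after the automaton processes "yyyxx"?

No

Start in {q1}.
Read 'y': {q1} → {q1}.
Read 'y': {q1} → {q1}.
Read 'y': {q1} → {q1}.
Read 'x': {q1} → {q3, q7}.
Read 'x': {q3, q7} → {q7}.
State q4 is not in {q7}.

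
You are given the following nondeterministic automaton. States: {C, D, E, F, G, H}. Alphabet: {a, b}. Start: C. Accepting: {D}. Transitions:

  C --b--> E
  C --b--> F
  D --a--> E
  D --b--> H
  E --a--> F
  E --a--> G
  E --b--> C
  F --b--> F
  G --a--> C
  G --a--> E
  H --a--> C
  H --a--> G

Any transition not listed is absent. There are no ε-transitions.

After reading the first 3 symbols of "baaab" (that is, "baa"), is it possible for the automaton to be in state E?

Yes

Start in {C}.
Read 'b': {C} → {E, F}.
Read 'a': {E, F} → {F, G}.
Read 'a': {F, G} → {C, E}.
State E is in {C, E}.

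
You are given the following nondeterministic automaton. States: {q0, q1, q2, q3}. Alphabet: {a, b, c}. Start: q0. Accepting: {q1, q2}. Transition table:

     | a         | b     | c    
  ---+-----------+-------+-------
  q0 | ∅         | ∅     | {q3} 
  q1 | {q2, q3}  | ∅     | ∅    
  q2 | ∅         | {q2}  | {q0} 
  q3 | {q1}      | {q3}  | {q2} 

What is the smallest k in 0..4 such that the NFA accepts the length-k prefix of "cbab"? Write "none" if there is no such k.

3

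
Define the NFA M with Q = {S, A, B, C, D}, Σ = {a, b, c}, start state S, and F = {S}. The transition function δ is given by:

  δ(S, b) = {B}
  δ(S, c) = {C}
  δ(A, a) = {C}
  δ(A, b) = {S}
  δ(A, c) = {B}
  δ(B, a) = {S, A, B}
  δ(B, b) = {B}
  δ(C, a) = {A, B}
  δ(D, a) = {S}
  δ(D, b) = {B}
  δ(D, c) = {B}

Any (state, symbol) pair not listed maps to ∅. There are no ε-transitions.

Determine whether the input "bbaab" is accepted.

Start in {S}.
Read 'b': {S} → {B}.
Read 'b': {B} → {B}.
Read 'a': {B} → {S, A, B}.
Read 'a': {S, A, B} → {S, A, B, C}.
Read 'b': {S, A, B, C} → {S, B}.
The final set {S, B} contains the accepting state S.

Yes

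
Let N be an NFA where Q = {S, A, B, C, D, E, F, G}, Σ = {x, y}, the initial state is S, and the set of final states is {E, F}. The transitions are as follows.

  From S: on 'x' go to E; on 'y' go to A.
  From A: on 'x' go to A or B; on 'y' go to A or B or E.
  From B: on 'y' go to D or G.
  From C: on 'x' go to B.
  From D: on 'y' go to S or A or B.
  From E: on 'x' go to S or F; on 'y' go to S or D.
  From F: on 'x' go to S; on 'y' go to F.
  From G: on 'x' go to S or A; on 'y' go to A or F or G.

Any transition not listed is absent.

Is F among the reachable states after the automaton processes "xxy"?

Start in {S}.
Read 'x': S→{E}; now {E}.
Read 'x': E→{S, F}; now {S, F}.
Read 'y': S→{A}, F→{F}; now {A, F}.
State F is in {A, F}.

Yes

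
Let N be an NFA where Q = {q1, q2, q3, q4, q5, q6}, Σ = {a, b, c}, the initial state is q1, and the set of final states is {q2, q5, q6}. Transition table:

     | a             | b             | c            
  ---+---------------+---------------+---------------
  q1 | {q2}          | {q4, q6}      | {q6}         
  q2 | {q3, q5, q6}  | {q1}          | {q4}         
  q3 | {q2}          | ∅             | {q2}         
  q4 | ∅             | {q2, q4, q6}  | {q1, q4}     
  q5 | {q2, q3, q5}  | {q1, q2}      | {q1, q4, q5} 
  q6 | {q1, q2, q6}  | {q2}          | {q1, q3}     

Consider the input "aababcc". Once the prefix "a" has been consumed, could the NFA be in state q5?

Start in {q1}.
Read 'a': {q1} → {q2}.
State q5 is not in {q2}.

No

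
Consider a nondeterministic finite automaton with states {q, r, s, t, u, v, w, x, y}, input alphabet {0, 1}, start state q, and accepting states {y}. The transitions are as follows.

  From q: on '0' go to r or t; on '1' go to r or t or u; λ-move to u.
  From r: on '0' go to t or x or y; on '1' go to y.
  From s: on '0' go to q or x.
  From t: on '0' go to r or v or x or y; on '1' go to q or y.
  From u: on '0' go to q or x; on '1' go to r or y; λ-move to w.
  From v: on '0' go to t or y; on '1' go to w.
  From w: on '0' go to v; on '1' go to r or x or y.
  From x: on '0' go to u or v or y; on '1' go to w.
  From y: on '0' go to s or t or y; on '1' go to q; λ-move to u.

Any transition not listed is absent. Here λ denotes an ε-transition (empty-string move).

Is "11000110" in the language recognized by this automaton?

Start: ε-closure({q}) = {q, u, w}.
Read '1': q→{r, t, u}, u→{r, y}, w→{r, x, y}; union {r, t, u, x, y}; ε-closure = {r, t, u, w, x, y}.
Read '1': r→{y}, t→{q, y}, u→{r, y}, w→{r, x, y}, x→{w}, y→{q}; union {q, r, w, x, y}; ε-closure = {q, r, u, w, x, y}.
Read '0': q→{r, t}, r→{t, x, y}, u→{q, x}, w→{v}, x→{u, v, y}, y→{s, t, y}; union {q, r, s, t, u, v, x, y}; ε-closure = {q, r, s, t, u, v, w, x, y}.
Read '0': q→{r, t}, r→{t, x, y}, s→{q, x}, t→{r, v, x, y}, u→{q, x}, v→{t, y}, w→{v}, x→{u, v, y}, y→{s, t, y}; union {q, r, s, t, u, v, x, y}; ε-closure = {q, r, s, t, u, v, w, x, y}.
Read '0': q→{r, t}, r→{t, x, y}, s→{q, x}, t→{r, v, x, y}, u→{q, x}, v→{t, y}, w→{v}, x→{u, v, y}, y→{s, t, y}; union {q, r, s, t, u, v, x, y}; ε-closure = {q, r, s, t, u, v, w, x, y}.
Read '1': q→{r, t, u}, r→{y}, s→∅, t→{q, y}, u→{r, y}, v→{w}, w→{r, x, y}, x→{w}, y→{q}; now {q, r, t, u, w, x, y}.
Read '1': q→{r, t, u}, r→{y}, t→{q, y}, u→{r, y}, w→{r, x, y}, x→{w}, y→{q}; now {q, r, t, u, w, x, y}.
Read '0': q→{r, t}, r→{t, x, y}, t→{r, v, x, y}, u→{q, x}, w→{v}, x→{u, v, y}, y→{s, t, y}; union {q, r, s, t, u, v, x, y}; ε-closure = {q, r, s, t, u, v, w, x, y}.
The final set {q, r, s, t, u, v, w, x, y} contains the accepting state y.

Yes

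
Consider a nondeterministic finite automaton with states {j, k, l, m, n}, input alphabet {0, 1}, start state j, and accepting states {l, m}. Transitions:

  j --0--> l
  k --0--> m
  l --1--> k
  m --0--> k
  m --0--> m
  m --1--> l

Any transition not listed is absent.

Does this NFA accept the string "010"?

Start in {j}.
Read '0': j→{l}; now {l}.
Read '1': l→{k}; now {k}.
Read '0': k→{m}; now {m}.
The final set {m} contains the accepting state m.

Yes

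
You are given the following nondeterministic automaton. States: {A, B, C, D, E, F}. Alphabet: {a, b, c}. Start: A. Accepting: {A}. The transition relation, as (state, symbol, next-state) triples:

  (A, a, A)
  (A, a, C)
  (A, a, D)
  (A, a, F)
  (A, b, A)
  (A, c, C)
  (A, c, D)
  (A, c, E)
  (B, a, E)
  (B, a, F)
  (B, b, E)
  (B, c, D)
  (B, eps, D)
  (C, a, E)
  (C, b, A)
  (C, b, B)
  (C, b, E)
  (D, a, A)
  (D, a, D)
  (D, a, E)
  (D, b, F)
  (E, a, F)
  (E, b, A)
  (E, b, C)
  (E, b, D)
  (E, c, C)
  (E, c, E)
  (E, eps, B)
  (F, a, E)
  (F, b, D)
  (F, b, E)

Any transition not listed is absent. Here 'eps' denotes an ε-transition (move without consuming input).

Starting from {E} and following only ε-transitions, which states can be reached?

Begin with {E}.
ε-move E → B; add B.
ε-move B → D; add D.

{B, D, E}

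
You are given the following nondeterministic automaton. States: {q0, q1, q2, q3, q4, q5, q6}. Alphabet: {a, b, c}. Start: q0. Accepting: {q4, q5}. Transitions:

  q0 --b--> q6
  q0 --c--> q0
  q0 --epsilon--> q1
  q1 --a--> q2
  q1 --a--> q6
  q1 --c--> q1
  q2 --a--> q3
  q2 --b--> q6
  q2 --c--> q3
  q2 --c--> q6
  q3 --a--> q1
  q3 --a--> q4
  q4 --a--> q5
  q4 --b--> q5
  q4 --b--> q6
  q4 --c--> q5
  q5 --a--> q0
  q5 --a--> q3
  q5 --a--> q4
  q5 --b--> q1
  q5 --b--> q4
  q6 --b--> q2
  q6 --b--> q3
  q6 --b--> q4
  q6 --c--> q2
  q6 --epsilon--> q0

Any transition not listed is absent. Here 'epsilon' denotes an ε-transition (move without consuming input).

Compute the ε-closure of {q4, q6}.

Begin with {q4, q6}.
ε-move q6 → q0; add q0.
ε-move q0 → q1; add q1.

{q0, q1, q4, q6}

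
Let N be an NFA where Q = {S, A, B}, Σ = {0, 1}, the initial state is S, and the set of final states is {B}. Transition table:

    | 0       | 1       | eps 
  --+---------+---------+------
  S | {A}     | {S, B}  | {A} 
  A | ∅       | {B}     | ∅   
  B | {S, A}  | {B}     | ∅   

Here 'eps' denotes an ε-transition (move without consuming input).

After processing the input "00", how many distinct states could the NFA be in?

0

Start: ε-closure({S}) = {S, A}.
Read '0': S→{A}, A→∅; now {A}.
Read '0': A→∅; now ∅.
That set has 0 states.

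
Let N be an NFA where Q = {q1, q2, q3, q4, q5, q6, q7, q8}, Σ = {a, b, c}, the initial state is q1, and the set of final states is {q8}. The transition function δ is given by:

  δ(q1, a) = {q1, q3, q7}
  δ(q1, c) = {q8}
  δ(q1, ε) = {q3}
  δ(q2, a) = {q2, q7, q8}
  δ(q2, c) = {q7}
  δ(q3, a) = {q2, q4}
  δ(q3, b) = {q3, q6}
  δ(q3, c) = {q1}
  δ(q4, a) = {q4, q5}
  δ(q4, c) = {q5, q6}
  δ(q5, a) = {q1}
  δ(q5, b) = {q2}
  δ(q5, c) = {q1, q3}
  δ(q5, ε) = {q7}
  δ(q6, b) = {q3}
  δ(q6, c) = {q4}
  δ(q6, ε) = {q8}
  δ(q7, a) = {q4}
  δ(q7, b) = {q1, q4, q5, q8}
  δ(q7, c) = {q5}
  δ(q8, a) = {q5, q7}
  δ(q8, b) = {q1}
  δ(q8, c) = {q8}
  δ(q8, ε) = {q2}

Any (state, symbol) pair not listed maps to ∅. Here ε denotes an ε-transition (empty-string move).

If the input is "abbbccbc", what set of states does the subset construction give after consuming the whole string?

{q1, q2, q3, q4, q5, q6, q7, q8}

Start: ε-closure({q1}) = {q1, q3}.
Read 'a': q1→{q1, q3, q7}, q3→{q2, q4}; now {q1, q2, q3, q4, q7}.
Read 'b': q1→∅, q2→∅, q3→{q3, q6}, q4→∅, q7→{q1, q4, q5, q8}; union {q1, q3, q4, q5, q6, q8}; ε-closure = {q1, q2, q3, q4, q5, q6, q7, q8}.
Read 'b': q1→∅, q2→∅, q3→{q3, q6}, q4→∅, q5→{q2}, q6→{q3}, q7→{q1, q4, q5, q8}, q8→{q1}; union {q1, q2, q3, q4, q5, q6, q8}; ε-closure = {q1, q2, q3, q4, q5, q6, q7, q8}.
Read 'b': q1→∅, q2→∅, q3→{q3, q6}, q4→∅, q5→{q2}, q6→{q3}, q7→{q1, q4, q5, q8}, q8→{q1}; union {q1, q2, q3, q4, q5, q6, q8}; ε-closure = {q1, q2, q3, q4, q5, q6, q7, q8}.
Read 'c': q1→{q8}, q2→{q7}, q3→{q1}, q4→{q5, q6}, q5→{q1, q3}, q6→{q4}, q7→{q5}, q8→{q8}; union {q1, q3, q4, q5, q6, q7, q8}; ε-closure = {q1, q2, q3, q4, q5, q6, q7, q8}.
Read 'c': q1→{q8}, q2→{q7}, q3→{q1}, q4→{q5, q6}, q5→{q1, q3}, q6→{q4}, q7→{q5}, q8→{q8}; union {q1, q3, q4, q5, q6, q7, q8}; ε-closure = {q1, q2, q3, q4, q5, q6, q7, q8}.
Read 'b': q1→∅, q2→∅, q3→{q3, q6}, q4→∅, q5→{q2}, q6→{q3}, q7→{q1, q4, q5, q8}, q8→{q1}; union {q1, q2, q3, q4, q5, q6, q8}; ε-closure = {q1, q2, q3, q4, q5, q6, q7, q8}.
Read 'c': q1→{q8}, q2→{q7}, q3→{q1}, q4→{q5, q6}, q5→{q1, q3}, q6→{q4}, q7→{q5}, q8→{q8}; union {q1, q3, q4, q5, q6, q7, q8}; ε-closure = {q1, q2, q3, q4, q5, q6, q7, q8}.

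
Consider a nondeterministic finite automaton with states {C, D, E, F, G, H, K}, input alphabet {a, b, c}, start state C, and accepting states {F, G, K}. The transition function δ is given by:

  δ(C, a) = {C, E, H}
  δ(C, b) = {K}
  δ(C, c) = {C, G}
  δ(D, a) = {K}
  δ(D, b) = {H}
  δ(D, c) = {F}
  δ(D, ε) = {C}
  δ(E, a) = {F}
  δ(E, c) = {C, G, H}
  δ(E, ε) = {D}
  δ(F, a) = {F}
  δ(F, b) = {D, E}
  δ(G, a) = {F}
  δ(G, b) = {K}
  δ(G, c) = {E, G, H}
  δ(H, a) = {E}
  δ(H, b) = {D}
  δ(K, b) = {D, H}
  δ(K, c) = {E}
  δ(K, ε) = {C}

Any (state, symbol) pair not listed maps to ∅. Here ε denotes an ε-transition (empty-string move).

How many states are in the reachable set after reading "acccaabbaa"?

6

Start in {C}.
Read 'a': {C} → {C, D, E, H}.
Read 'c': {C, D, E, H} → {C, F, G, H}.
Read 'c': {C, F, G, H} → {C, D, E, G, H}.
Read 'c': {C, D, E, G, H} → {C, D, E, F, G, H}.
Read 'a': {C, D, E, F, G, H} → {C, D, E, F, H, K}.
Read 'a': {C, D, E, F, H, K} → {C, D, E, F, H, K}.
Read 'b': {C, D, E, F, H, K} → {C, D, E, H, K}.
Read 'b': {C, D, E, H, K} → {C, D, H, K}.
Read 'a': {C, D, H, K} → {C, D, E, H, K}.
Read 'a': {C, D, E, H, K} → {C, D, E, F, H, K}.
That set has 6 states.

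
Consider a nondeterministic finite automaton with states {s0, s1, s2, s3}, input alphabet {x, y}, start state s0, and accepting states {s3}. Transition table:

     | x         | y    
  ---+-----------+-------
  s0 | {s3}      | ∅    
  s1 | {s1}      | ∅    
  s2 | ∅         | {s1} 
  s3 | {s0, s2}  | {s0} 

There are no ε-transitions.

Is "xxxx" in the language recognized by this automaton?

Start in {s0}.
Read 'x': {s0} → {s3}.
Read 'x': {s3} → {s0, s2}.
Read 'x': {s0, s2} → {s3}.
Read 'x': {s3} → {s0, s2}.
The final set {s0, s2} contains no accepting state.

No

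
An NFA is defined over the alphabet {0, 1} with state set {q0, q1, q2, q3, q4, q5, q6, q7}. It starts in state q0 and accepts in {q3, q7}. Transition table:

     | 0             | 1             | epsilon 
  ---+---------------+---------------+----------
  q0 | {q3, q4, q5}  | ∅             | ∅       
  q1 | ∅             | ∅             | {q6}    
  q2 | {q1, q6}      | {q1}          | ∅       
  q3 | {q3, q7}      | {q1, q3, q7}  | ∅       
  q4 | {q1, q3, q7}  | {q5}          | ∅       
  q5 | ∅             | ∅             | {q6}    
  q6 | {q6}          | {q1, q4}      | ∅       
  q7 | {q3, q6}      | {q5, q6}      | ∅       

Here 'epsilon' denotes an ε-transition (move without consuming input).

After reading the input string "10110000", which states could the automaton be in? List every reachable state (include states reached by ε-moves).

∅

Start in {q0}.
Read '1': {q0} → ∅.
The set is empty and remains empty for the remaining 7 symbols.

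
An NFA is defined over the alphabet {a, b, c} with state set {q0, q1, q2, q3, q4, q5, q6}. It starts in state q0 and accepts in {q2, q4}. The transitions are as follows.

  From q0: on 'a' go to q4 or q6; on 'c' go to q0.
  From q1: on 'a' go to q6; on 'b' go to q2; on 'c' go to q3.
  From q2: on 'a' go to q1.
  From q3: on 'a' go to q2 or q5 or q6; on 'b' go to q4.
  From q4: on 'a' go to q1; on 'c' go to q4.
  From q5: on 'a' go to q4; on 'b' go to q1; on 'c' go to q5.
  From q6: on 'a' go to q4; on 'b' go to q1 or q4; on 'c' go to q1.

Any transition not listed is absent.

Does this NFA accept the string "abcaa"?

Start in {q0}.
Read 'a': q0→{q4, q6}; now {q4, q6}.
Read 'b': q4→∅, q6→{q1, q4}; now {q1, q4}.
Read 'c': q1→{q3}, q4→{q4}; now {q3, q4}.
Read 'a': q3→{q2, q5, q6}, q4→{q1}; now {q1, q2, q5, q6}.
Read 'a': q1→{q6}, q2→{q1}, q5→{q4}, q6→{q4}; now {q1, q4, q6}.
The final set {q1, q4, q6} contains the accepting state q4.

Yes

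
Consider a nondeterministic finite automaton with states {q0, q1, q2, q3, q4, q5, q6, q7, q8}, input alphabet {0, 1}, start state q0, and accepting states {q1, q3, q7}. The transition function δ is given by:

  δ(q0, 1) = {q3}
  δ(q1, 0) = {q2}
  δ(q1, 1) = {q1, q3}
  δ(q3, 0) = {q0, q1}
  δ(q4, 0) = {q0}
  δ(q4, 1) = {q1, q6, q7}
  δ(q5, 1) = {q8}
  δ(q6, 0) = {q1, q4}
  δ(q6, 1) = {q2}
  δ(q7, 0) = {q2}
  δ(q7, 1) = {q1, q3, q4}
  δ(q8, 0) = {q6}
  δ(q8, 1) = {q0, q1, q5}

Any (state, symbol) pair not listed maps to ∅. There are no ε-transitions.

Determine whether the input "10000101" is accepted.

No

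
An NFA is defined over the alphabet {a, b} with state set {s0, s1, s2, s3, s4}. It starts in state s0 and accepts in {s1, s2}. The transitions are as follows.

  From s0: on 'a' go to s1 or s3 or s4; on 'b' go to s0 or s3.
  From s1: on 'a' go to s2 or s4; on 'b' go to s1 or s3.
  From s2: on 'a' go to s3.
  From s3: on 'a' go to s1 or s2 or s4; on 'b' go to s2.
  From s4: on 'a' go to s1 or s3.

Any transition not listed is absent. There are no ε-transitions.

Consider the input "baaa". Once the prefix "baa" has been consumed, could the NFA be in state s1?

Yes

Start in {s0}.
Read 'b': s0→{s0, s3}; now {s0, s3}.
Read 'a': s0→{s1, s3, s4}, s3→{s1, s2, s4}; now {s1, s2, s3, s4}.
Read 'a': s1→{s2, s4}, s2→{s3}, s3→{s1, s2, s4}, s4→{s1, s3}; now {s1, s2, s3, s4}.
State s1 is in {s1, s2, s3, s4}.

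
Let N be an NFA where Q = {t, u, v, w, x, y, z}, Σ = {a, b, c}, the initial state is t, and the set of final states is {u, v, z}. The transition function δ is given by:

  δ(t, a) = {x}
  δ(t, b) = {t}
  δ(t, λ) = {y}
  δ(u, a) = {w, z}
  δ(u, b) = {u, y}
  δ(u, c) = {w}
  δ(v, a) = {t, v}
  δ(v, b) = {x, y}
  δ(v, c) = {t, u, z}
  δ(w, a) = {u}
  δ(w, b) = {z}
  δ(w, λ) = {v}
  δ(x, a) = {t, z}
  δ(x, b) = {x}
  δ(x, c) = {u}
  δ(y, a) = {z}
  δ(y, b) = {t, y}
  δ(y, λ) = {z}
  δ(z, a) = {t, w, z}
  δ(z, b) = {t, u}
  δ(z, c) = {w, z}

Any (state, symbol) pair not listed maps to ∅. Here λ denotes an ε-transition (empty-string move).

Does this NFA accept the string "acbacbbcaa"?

Yes

Start: ε-closure({t}) = {t, y, z}.
Read 'a': t→{x}, y→{z}, z→{t, w, z}; union {t, w, x, z}; ε-closure = {t, v, w, x, y, z}.
Read 'c': t→∅, v→{t, u, z}, w→∅, x→{u}, y→∅, z→{w, z}; union {t, u, w, z}; ε-closure = {t, u, v, w, y, z}.
Read 'b': t→{t}, u→{u, y}, v→{x, y}, w→{z}, y→{t, y}, z→{t, u}; now {t, u, x, y, z}.
Read 'a': t→{x}, u→{w, z}, x→{t, z}, y→{z}, z→{t, w, z}; union {t, w, x, z}; ε-closure = {t, v, w, x, y, z}.
Read 'c': t→∅, v→{t, u, z}, w→∅, x→{u}, y→∅, z→{w, z}; union {t, u, w, z}; ε-closure = {t, u, v, w, y, z}.
Read 'b': t→{t}, u→{u, y}, v→{x, y}, w→{z}, y→{t, y}, z→{t, u}; now {t, u, x, y, z}.
Read 'b': t→{t}, u→{u, y}, x→{x}, y→{t, y}, z→{t, u}; union {t, u, x, y}; ε-closure = {t, u, x, y, z}.
Read 'c': t→∅, u→{w}, x→{u}, y→∅, z→{w, z}; union {u, w, z}; ε-closure = {u, v, w, z}.
Read 'a': u→{w, z}, v→{t, v}, w→{u}, z→{t, w, z}; union {t, u, v, w, z}; ε-closure = {t, u, v, w, y, z}.
Read 'a': t→{x}, u→{w, z}, v→{t, v}, w→{u}, y→{z}, z→{t, w, z}; union {t, u, v, w, x, z}; ε-closure = {t, u, v, w, x, y, z}.
The final set {t, u, v, w, x, y, z} contains the accepting states u, v, z.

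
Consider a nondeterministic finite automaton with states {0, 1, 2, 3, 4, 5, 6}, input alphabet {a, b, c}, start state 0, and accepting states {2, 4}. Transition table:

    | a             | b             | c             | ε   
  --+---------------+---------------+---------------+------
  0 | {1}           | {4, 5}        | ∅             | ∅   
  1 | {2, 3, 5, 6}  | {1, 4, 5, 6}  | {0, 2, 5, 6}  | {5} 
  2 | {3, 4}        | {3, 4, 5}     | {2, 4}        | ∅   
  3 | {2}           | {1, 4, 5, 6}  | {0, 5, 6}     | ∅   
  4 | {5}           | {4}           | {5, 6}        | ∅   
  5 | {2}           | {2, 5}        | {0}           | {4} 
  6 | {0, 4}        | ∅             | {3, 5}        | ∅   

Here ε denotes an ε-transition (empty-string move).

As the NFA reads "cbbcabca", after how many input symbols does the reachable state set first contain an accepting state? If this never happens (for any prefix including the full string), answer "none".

none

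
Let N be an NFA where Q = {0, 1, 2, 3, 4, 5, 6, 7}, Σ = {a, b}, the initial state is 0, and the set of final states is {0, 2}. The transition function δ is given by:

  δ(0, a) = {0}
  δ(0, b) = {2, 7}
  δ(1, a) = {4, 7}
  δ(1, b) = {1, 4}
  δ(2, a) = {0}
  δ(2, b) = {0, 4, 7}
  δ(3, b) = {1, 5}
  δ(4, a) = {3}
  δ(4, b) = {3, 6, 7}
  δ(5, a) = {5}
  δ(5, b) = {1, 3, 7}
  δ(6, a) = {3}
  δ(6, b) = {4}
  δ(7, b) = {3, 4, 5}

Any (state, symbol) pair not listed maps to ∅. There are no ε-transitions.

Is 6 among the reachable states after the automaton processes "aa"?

Start in {0}.
Read 'a': 0→{0}; now {0}.
Read 'a': 0→{0}; now {0}.
State 6 is not in {0}.

No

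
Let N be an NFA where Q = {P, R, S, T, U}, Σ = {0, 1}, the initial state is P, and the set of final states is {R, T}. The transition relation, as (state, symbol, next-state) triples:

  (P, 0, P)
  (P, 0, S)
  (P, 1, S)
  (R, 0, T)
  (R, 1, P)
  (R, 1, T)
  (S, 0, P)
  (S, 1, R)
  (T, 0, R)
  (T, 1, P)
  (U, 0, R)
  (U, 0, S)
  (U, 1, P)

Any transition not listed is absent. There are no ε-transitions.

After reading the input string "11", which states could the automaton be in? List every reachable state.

Start in {P}.
Read '1': {P} → {S}.
Read '1': {S} → {R}.

{R}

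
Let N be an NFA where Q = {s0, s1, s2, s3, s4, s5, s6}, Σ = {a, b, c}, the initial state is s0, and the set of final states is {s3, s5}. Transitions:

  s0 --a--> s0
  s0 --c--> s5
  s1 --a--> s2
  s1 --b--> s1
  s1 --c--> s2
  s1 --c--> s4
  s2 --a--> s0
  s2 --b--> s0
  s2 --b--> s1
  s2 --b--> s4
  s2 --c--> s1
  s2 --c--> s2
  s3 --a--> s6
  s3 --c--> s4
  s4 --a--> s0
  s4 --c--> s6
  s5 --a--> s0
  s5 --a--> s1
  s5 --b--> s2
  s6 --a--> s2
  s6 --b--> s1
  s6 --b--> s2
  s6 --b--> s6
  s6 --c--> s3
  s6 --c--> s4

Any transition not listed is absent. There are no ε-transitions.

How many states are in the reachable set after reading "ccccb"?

0

Start in {s0}.
Read 'c': {s0} → {s5}.
Read 'c': {s5} → ∅.
The set is empty and remains empty for the remaining 3 symbols.
That set has 0 states.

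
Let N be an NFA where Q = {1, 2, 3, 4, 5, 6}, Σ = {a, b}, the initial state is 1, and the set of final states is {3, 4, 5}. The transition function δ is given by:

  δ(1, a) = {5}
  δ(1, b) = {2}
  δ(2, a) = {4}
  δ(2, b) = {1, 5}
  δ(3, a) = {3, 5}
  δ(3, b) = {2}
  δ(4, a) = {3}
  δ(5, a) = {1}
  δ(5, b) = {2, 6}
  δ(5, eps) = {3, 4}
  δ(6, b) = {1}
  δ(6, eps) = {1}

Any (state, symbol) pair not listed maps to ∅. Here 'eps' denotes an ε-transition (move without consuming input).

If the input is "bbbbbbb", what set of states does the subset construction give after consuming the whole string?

{1, 2, 3, 4, 5, 6}

Start in {1}.
Read 'b': 1→{2}; now {2}.
Read 'b': 2→{1, 5}; union {1, 5}; ε-closure = {1, 3, 4, 5}.
Read 'b': 1→{2}, 3→{2}, 4→∅, 5→{2, 6}; union {2, 6}; ε-closure = {1, 2, 6}.
Read 'b': 1→{2}, 2→{1, 5}, 6→{1}; union {1, 2, 5}; ε-closure = {1, 2, 3, 4, 5}.
Read 'b': 1→{2}, 2→{1, 5}, 3→{2}, 4→∅, 5→{2, 6}; union {1, 2, 5, 6}; ε-closure = {1, 2, 3, 4, 5, 6}.
Read 'b': 1→{2}, 2→{1, 5}, 3→{2}, 4→∅, 5→{2, 6}, 6→{1}; union {1, 2, 5, 6}; ε-closure = {1, 2, 3, 4, 5, 6}.
Read 'b': 1→{2}, 2→{1, 5}, 3→{2}, 4→∅, 5→{2, 6}, 6→{1}; union {1, 2, 5, 6}; ε-closure = {1, 2, 3, 4, 5, 6}.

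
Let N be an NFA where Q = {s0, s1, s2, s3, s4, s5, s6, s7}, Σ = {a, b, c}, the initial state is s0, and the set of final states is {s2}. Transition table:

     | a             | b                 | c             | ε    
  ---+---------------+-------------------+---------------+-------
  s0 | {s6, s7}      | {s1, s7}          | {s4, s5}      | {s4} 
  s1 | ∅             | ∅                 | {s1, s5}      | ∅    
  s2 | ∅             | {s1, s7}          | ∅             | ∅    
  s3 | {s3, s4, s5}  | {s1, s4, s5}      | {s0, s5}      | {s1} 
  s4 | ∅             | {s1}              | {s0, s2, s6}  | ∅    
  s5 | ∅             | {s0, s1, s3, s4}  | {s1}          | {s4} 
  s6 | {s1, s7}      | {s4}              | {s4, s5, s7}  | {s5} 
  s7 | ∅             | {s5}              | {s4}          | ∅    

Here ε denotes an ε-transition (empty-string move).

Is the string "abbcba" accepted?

No

Start: ε-closure({s0}) = {s0, s4}.
Read 'a': s0→{s6, s7}, s4→∅; union {s6, s7}; ε-closure = {s4, s5, s6, s7}.
Read 'b': s4→{s1}, s5→{s0, s1, s3, s4}, s6→{s4}, s7→{s5}; now {s0, s1, s3, s4, s5}.
Read 'b': s0→{s1, s7}, s1→∅, s3→{s1, s4, s5}, s4→{s1}, s5→{s0, s1, s3, s4}; now {s0, s1, s3, s4, s5, s7}.
Read 'c': s0→{s4, s5}, s1→{s1, s5}, s3→{s0, s5}, s4→{s0, s2, s6}, s5→{s1}, s7→{s4}; now {s0, s1, s2, s4, s5, s6}.
Read 'b': s0→{s1, s7}, s1→∅, s2→{s1, s7}, s4→{s1}, s5→{s0, s1, s3, s4}, s6→{s4}; now {s0, s1, s3, s4, s7}.
Read 'a': s0→{s6, s7}, s1→∅, s3→{s3, s4, s5}, s4→∅, s7→∅; union {s3, s4, s5, s6, s7}; ε-closure = {s1, s3, s4, s5, s6, s7}.
The final set {s1, s3, s4, s5, s6, s7} contains no accepting state.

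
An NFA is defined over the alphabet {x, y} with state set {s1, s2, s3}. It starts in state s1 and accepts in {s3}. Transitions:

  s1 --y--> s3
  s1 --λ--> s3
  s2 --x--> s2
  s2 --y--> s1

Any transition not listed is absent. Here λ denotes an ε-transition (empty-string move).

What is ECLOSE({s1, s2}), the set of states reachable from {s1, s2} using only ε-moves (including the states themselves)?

Begin with {s1, s2}.
ε-move s1 → s3; add s3.

{s1, s2, s3}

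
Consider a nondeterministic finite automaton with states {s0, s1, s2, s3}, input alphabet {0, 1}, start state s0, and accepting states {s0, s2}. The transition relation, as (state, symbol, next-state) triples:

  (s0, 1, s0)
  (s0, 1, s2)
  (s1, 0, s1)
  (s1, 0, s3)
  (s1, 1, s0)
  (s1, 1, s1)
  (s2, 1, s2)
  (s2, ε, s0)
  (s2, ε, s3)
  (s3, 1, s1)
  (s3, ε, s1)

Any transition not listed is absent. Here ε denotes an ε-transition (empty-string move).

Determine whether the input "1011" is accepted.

Start in {s0}.
Read '1': s0→{s0, s2}; union {s0, s2}; ε-closure = {s0, s1, s2, s3}.
Read '0': s0→∅, s1→{s1, s3}, s2→∅, s3→∅; now {s1, s3}.
Read '1': s1→{s0, s1}, s3→{s1}; now {s0, s1}.
Read '1': s0→{s0, s2}, s1→{s0, s1}; union {s0, s1, s2}; ε-closure = {s0, s1, s2, s3}.
The final set {s0, s1, s2, s3} contains the accepting states s0, s2.

Yes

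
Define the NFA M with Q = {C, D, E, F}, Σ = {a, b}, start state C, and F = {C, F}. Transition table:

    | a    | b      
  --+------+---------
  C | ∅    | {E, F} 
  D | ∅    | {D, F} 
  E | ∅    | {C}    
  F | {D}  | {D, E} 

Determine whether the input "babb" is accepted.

Start in {C}.
Read 'b': {C} → {E, F}.
Read 'a': {E, F} → {D}.
Read 'b': {D} → {D, F}.
Read 'b': {D, F} → {D, E, F}.
The final set {D, E, F} contains the accepting state F.

Yes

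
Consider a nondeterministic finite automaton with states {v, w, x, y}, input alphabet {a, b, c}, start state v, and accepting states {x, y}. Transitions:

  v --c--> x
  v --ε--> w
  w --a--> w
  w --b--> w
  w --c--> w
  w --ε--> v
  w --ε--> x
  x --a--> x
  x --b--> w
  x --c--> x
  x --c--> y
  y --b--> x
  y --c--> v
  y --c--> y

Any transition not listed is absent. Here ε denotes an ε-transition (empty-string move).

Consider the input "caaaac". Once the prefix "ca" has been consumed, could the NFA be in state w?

Start: ε-closure({v}) = {v, w, x}.
Read 'c': v→{x}, w→{w}, x→{x, y}; union {w, x, y}; ε-closure = {v, w, x, y}.
Read 'a': v→∅, w→{w}, x→{x}, y→∅; union {w, x}; ε-closure = {v, w, x}.
State w is in {v, w, x}.

Yes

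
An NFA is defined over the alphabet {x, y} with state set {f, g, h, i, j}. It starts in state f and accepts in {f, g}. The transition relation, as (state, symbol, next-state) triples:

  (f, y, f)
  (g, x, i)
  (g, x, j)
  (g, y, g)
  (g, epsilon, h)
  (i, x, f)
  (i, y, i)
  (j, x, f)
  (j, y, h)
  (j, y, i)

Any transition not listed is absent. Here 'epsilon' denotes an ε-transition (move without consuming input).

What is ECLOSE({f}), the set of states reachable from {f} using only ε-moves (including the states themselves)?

{f}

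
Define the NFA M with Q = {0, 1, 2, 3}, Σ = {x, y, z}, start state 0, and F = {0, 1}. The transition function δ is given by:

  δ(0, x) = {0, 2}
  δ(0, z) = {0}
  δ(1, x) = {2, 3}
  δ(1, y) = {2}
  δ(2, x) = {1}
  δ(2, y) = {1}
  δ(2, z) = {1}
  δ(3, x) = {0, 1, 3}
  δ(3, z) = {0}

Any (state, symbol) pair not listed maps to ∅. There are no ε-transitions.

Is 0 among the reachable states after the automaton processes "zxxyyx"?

No

Start in {0}.
Read 'z': 0→{0}; now {0}.
Read 'x': 0→{0, 2}; now {0, 2}.
Read 'x': 0→{0, 2}, 2→{1}; now {0, 1, 2}.
Read 'y': 0→∅, 1→{2}, 2→{1}; now {1, 2}.
Read 'y': 1→{2}, 2→{1}; now {1, 2}.
Read 'x': 1→{2, 3}, 2→{1}; now {1, 2, 3}.
State 0 is not in {1, 2, 3}.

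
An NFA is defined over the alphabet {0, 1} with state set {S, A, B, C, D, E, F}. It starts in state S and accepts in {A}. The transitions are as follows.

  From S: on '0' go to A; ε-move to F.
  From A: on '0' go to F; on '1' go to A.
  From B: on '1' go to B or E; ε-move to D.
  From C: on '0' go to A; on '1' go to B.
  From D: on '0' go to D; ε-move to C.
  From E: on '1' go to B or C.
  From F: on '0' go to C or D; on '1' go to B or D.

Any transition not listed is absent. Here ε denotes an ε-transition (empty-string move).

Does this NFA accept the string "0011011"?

Yes

Start: ε-closure({S}) = {S, F}.
Read '0': S→{A}, F→{C, D}; now {A, C, D}.
Read '0': A→{F}, C→{A}, D→{D}; union {A, D, F}; ε-closure = {A, C, D, F}.
Read '1': A→{A}, C→{B}, D→∅, F→{B, D}; union {A, B, D}; ε-closure = {A, B, C, D}.
Read '1': A→{A}, B→{B, E}, C→{B}, D→∅; union {A, B, E}; ε-closure = {A, B, C, D, E}.
Read '0': A→{F}, B→∅, C→{A}, D→{D}, E→∅; union {A, D, F}; ε-closure = {A, C, D, F}.
Read '1': A→{A}, C→{B}, D→∅, F→{B, D}; union {A, B, D}; ε-closure = {A, B, C, D}.
Read '1': A→{A}, B→{B, E}, C→{B}, D→∅; union {A, B, E}; ε-closure = {A, B, C, D, E}.
The final set {A, B, C, D, E} contains the accepting state A.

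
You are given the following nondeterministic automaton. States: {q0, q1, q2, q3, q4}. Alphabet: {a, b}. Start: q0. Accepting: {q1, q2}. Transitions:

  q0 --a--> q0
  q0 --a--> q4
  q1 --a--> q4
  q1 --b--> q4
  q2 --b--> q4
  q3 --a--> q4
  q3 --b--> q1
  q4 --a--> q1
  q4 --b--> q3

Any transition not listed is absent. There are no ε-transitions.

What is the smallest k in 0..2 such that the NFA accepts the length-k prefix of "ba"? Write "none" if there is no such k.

none

Start in {q0}.
Read 'b': q0→∅; now ∅.
The set is empty and remains empty for the remaining 1 symbol.
No reachable set along the way intersects F.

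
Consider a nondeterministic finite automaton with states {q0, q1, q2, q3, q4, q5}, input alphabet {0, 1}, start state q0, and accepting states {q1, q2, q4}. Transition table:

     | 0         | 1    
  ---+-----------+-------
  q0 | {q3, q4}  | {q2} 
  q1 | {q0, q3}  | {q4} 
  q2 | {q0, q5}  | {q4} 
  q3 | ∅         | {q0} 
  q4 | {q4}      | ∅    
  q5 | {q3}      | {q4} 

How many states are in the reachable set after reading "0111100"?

0

Start in {q0}.
Read '0': q0→{q3, q4}; now {q3, q4}.
Read '1': q3→{q0}, q4→∅; now {q0}.
Read '1': q0→{q2}; now {q2}.
Read '1': q2→{q4}; now {q4}.
Read '1': q4→∅; now ∅.
The set is empty and remains empty for the remaining 2 symbols.
That set has 0 states.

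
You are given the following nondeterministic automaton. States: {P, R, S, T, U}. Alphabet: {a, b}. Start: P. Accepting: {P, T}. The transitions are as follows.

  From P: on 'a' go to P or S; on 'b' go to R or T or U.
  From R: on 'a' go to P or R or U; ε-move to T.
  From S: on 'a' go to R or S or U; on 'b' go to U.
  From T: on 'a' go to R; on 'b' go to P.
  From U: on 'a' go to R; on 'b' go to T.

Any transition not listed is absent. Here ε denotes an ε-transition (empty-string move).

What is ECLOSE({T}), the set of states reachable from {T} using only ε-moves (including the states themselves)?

{T}

Begin with {T}.
No ε-moves leave this set, so the closure equals the set itself.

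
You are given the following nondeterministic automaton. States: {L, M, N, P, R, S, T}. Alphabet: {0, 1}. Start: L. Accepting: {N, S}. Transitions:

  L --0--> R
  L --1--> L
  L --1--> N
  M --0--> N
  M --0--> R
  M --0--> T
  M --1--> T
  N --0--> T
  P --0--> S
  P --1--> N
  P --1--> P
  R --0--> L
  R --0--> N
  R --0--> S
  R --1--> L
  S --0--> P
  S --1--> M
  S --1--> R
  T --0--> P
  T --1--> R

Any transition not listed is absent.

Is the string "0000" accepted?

Start in {L}.
Read '0': L→{R}; now {R}.
Read '0': R→{L, N, S}; now {L, N, S}.
Read '0': L→{R}, N→{T}, S→{P}; now {P, R, T}.
Read '0': P→{S}, R→{L, N, S}, T→{P}; now {L, N, P, S}.
The final set {L, N, P, S} contains the accepting states N, S.

Yes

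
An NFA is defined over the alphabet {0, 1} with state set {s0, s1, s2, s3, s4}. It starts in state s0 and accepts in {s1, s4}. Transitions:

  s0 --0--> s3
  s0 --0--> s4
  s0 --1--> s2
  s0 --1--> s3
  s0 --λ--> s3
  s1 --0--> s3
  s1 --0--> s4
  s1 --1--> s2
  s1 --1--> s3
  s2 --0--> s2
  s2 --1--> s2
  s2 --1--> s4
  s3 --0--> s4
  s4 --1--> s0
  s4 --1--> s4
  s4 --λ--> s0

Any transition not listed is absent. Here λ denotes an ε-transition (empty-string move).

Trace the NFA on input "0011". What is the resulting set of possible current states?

{s0, s2, s3, s4}

Start: ε-closure({s0}) = {s0, s3}.
Read '0': s0→{s3, s4}, s3→{s4}; union {s3, s4}; ε-closure = {s0, s3, s4}.
Read '0': s0→{s3, s4}, s3→{s4}, s4→∅; union {s3, s4}; ε-closure = {s0, s3, s4}.
Read '1': s0→{s2, s3}, s3→∅, s4→{s0, s4}; now {s0, s2, s3, s4}.
Read '1': s0→{s2, s3}, s2→{s2, s4}, s3→∅, s4→{s0, s4}; now {s0, s2, s3, s4}.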